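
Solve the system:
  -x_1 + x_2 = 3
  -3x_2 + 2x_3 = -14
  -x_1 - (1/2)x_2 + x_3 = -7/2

no solution

Row-reduce:
R1 ← R1 / (-1).
R3 ← R3 + 1·R1.
R2 ← R2 / (-3).
R1 ← R1 + 1·R2.
R3 ← R3 + 3/2·R2.
Row 3 reduces to 0 = 1/2, a contradiction. The system is inconsistent.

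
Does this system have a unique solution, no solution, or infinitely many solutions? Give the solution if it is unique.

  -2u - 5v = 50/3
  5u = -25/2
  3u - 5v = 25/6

u = -5/2, v = -7/3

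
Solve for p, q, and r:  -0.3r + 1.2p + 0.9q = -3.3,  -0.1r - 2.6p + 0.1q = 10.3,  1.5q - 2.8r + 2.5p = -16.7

p = -4, q = 3, r = 4

Row-reduce the augmented matrix:
R1 ← R1 / (6/5).
R2 ← R2 + 13/5·R1.
R3 ← R3 − 5/2·R1.
R2 ← R2 / (41/20).
R1 ← R1 − 3/4·R2.
R3 ← R3 + 3/8·R2.
R3 ← R3 / (-474/205).
R1 ← R1 − 1/41·R3.
R2 ← R2 + 15/41·R3.
Reading off the reduced rows gives p = -4, q = 3, r = 4.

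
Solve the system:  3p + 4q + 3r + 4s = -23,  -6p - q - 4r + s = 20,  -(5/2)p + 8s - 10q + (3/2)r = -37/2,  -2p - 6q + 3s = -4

Row-reduce:
R1 ← R1 / (3).
R2 ← R2 + 6·R1.
R3 ← R3 + 5/2·R1.
R4 ← R4 + 2·R1.
R2 ← R2 / (7).
R1 ← R1 − 4/3·R2.
R3 ← R3 + 20/3·R2.
R4 ← R4 + 10/3·R2.
R3 ← R3 / (124/21).
R1 ← R1 − 13/21·R3.
R2 ← R2 − 2/7·R3.
R4 ← R4 − 62/21·R3.
Row 4 reduces to 0 = -1/2, a contradiction. The system is inconsistent.

no solution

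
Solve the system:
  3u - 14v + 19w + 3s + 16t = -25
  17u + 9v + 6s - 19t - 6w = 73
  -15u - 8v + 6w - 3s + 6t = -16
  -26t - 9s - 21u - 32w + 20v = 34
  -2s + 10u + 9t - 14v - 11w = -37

Row-reduce:
R1 ← R1 / (3).
R2 ← R2 − 17·R1.
R3 ← R3 + 15·R1.
R4 ← R4 + 21·R1.
R5 ← R5 − 10·R1.
R2 ← R2 / (265/3).
R1 ← R1 + 14/3·R2.
R3 ← R3 + 78·R2.
R4 ← R4 + 78·R2.
R5 ← R5 − 98/3·R2.
R3 ← R3 / (167/265).
R1 ← R1 − 87/265·R3.
R2 ← R2 + 341/265·R3.
R4 ← R4 − 167/265·R3.
R5 ← R5 + 8559/265·R3.
Swap R4 and R5.
R4 ← R4 / (18248/167).
R1 ← R1 + 129/167·R4.
R2 ← R2 − 759/167·R4.
R3 ← R3 − 606/167·R4.
Rank is 4 with 5 unknowns, leaving t free.

infinitely many solutions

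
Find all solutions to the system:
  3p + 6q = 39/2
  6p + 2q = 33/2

p = 2, q = 9/4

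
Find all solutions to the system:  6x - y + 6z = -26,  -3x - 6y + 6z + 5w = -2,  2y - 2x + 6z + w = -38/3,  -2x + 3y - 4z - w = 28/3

x = -8/3, y = -2, z = -2, w = -2

Row-reduce the augmented matrix:
R1 ← R1 / (6).
R2 ← R2 + 3·R1.
R3 ← R3 + 2·R1.
R4 ← R4 + 2·R1.
R2 ← R2 / (-13/2).
R1 ← R1 + 1/6·R2.
R3 ← R3 − 5/3·R2.
R4 ← R4 − 8/3·R2.
R3 ← R3 / (134/13).
R1 ← R1 − 10/13·R3.
R2 ← R2 + 18/13·R3.
R4 ← R4 − 22/13·R3.
R4 ← R4 / (136/201).
R1 ← R1 + 20/67·R4.
R2 ← R2 + 31/67·R4.
R3 ← R3 − 89/402·R4.
Reading off the reduced rows gives x = -8/3, y = -2, z = -2, w = -2.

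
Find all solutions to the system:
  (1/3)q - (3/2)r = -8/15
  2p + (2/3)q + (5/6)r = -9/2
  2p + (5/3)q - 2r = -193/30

Row-reduce the augmented matrix:
Swap R1 and R2.
R1 ← R1 / (2).
R3 ← R3 − 2·R1.
R2 ← R2 / (1/3).
R1 ← R1 − 1/3·R2.
R3 ← R3 − 1·R2.
R3 ← R3 / (5/3).
R1 ← R1 − 23/12·R3.
R2 ← R2 + 9/2·R3.
Reading off the reduced rows gives p = -4/3, q = -5/2, r = -1/5.

p = -4/3, q = -5/2, r = -1/5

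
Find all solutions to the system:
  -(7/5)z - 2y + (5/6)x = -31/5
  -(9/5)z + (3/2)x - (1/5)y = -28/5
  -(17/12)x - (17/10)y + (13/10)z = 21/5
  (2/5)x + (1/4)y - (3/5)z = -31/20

no solution

Row-reduce:
R1 ← R1 / (5/6).
R2 ← R2 − 3/2·R1.
R3 ← R3 + 17/12·R1.
R4 ← R4 − 2/5·R1.
R2 ← R2 / (17/5).
R1 ← R1 + 12/5·R2.
R3 ← R3 + 51/10·R2.
R4 ← R4 − 121/100·R2.
Swap R3 and R4.
R3 ← R3 / (-783/4250).
R1 ← R1 + 498/425·R3.
R2 ← R2 − 18/85·R3.
Row 4 reduces to 0 = 2, a contradiction. The system is inconsistent.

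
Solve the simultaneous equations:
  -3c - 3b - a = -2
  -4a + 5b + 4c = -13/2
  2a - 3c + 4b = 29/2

Row-reduce the augmented matrix:
R1 ← R1 / (-1).
R2 ← R2 + 4·R1.
R3 ← R3 − 2·R1.
R2 ← R2 / (17).
R1 ← R1 − 3·R2.
R3 ← R3 + 2·R2.
R3 ← R3 / (-121/17).
R1 ← R1 − 3/17·R3.
R2 ← R2 − 16/17·R3.
Reading off the reduced rows gives a = 2, b = 3/2, c = -3/2.

a = 2, b = 3/2, c = -3/2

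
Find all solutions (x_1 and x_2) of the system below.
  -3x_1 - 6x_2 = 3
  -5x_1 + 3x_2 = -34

Row-reduce the augmented matrix:
R1 ← R1 / (-3).
R2 ← R2 + 5·R1.
R2 ← R2 / (13).
R1 ← R1 − 2·R2.
Reading off the reduced rows gives x_1 = 5, x_2 = -3.

x_1 = 5, x_2 = -3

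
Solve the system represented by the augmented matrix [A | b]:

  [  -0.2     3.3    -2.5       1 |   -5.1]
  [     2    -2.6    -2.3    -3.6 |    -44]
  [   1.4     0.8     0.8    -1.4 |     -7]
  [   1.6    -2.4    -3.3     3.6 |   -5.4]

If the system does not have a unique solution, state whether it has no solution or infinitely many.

x_1 = -3, x_2 = 1, x_3 = 6, x_4 = 6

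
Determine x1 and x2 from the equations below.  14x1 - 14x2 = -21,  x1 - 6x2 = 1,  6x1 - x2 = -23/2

x1 = -2, x2 = -1/2

Row-reduce the augmented matrix:
R1 ← R1 / (14).
R2 ← R2 − 1·R1.
R3 ← R3 − 6·R1.
R2 ← R2 / (-5).
R1 ← R1 + 1·R2.
R3 ← R3 − 5·R2.
R3 reduces to 0 = 0, so the extra equation is consistent.
Reading off the reduced rows gives x1 = -2, x2 = -1/2.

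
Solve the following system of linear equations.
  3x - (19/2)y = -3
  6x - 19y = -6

infinitely many solutions

Row-reduce:
R1 ← R1 / (3).
R2 ← R2 − 6·R1.
Rank is 1 with 2 unknowns, leaving y free.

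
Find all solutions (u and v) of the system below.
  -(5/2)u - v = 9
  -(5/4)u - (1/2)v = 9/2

infinitely many solutions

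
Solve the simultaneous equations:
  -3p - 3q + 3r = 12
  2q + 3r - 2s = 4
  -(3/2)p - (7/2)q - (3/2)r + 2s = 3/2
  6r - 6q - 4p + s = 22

Row-reduce:
R1 ← R1 / (-3).
R3 ← R3 + 3/2·R1.
R4 ← R4 + 4·R1.
R2 ← R2 / (2).
R1 ← R1 − 1·R2.
R3 ← R3 + 2·R2.
R4 ← R4 + 2·R2.
Swap R3 and R4.
R3 ← R3 / (5).
R1 ← R1 + 5/2·R3.
R2 ← R2 − 3/2·R3.
Row 4 reduces to 0 = -1/2, a contradiction. The system is inconsistent.

no solution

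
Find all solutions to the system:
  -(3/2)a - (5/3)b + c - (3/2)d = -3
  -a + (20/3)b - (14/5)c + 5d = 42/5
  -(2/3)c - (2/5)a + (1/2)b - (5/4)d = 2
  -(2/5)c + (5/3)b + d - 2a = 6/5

Row-reduce:
R1 ← R1 / (-3/2).
R2 ← R2 + 1·R1.
R3 ← R3 + 2/5·R1.
R4 ← R4 + 2·R1.
R2 ← R2 / (70/9).
R1 ← R1 − 10/9·R2.
R3 ← R3 − 17/18·R2.
R4 ← R4 − 35/9·R2.
R3 ← R3 / (-269/525).
R1 ← R1 + 6/35·R3.
R2 ← R2 + 78/175·R3.
Rank is 3 with 4 unknowns, leaving d free.

infinitely many solutions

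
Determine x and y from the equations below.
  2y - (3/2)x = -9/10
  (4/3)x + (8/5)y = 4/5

x = 3/5, y = 0

Row-reduce the augmented matrix:
R1 ← R1 / (-3/2).
R2 ← R2 − 4/3·R1.
R2 ← R2 / (152/45).
R1 ← R1 + 4/3·R2.
Reading off the reduced rows gives x = 3/5, y = 0.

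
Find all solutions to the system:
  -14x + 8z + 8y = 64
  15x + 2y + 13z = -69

infinitely many solutions

Row-reduce:
R1 ← R1 / (-14).
R2 ← R2 − 15·R1.
R2 ← R2 / (74/7).
R1 ← R1 + 4/7·R2.
Rank is 2 with 3 unknowns, leaving z free.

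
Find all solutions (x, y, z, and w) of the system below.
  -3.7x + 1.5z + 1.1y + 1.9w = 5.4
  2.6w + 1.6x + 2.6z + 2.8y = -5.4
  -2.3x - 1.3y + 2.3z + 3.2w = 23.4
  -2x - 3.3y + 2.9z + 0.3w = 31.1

x = -1, y = -6, z = 3, w = 2

Row-reduce the augmented matrix:
R1 ← R1 / (-37/10).
R2 ← R2 − 8/5·R1.
R3 ← R3 + 23/10·R1.
R4 ← R4 + 2·R1.
R2 ← R2 / (606/185).
R1 ← R1 + 11/37·R2.
R3 ← R3 + 367/185·R2.
R4 ← R4 + 1441/370·R2.
R3 ← R3 / (2021/606).
R1 ← R1 + 67/606·R3.
R2 ← R2 − 601/606·R3.
R4 ← R4 − 36067/6060·R3.
R4 ← R4 / (-800299/202100).
R1 ← R1 + 1361/20210·R4.
R2 ← R2 + 3477/20210·R4.
R3 ← R3 − 12396/10105·R4.
Reading off the reduced rows gives x = -1, y = -6, z = 3, w = 2.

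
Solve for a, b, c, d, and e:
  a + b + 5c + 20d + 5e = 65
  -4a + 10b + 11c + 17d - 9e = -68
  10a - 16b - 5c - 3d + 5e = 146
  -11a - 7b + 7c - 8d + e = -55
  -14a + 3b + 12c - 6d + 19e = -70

Row-reduce the augmented matrix:
R2 ← R2 + 4·R1.
R3 ← R3 − 10·R1.
R4 ← R4 + 11·R1.
R5 ← R5 + 14·R1.
R2 ← R2 / (14).
R1 ← R1 − 1·R2.
R3 ← R3 + 26·R2.
R4 ← R4 − 4·R2.
R5 ← R5 − 17·R2.
R3 ← R3 / (18/7).
R1 ← R1 − 39/14·R3.
R2 ← R2 − 31/14·R3.
R4 ← R4 − 372/7·R3.
R5 ← R5 − 621/14·R3.
R4 ← R4 / (1970/3).
R1 ← R1 − 227/6·R4.
R2 ← R2 − 479/18·R4.
R3 ← R3 + 80/9·R4.
R5 ← R5 − 1101/2·R4.
R5 ← R5 / (29037/985).
R1 ← R1 + 1447/985·R5.
R2 ← R2 + 2294/2955·R5.
R3 ← R3 + 1162/591·R5.
R4 ← R4 − 841/985·R5.
Reading off the reduced rows gives a = 5, b = -5, c = -2, d = 3, e = 3.

a = 5, b = -5, c = -2, d = 3, e = 3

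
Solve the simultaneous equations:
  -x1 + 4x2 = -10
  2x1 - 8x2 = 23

Row-reduce:
R1 ← R1 / (-1).
R2 ← R2 − 2·R1.
Row 2 reduces to 0 = 3, a contradiction. The system is inconsistent.

no solution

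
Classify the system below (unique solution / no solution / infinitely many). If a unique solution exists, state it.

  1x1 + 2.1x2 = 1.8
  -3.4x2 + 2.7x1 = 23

Row-reduce the augmented matrix:
R2 ← R2 − 27/10·R1.
R2 ← R2 / (-907/100).
R1 ← R1 − 21/10·R2.
Reading off the reduced rows gives x1 = 6, x2 = -2.

x1 = 6, x2 = -2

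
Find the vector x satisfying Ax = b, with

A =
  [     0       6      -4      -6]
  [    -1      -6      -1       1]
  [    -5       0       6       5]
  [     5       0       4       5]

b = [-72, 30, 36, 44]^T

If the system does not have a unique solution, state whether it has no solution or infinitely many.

x_1 = 2, x_2 = -6, x_3 = 6, x_4 = 2

Row-reduce the augmented matrix:
Swap R1 and R2.
R1 ← R1 / (-1).
R3 ← R3 + 5·R1.
R4 ← R4 − 5·R1.
R2 ← R2 / (6).
R1 ← R1 − 6·R2.
R3 ← R3 − 30·R2.
R4 ← R4 + 30·R2.
R3 ← R3 / (31).
R1 ← R1 − 5·R3.
R2 ← R2 + 2/3·R3.
R4 ← R4 + 21·R3.
R4 ← R4 / (10/31).
R1 ← R1 − 5/31·R4.
R2 ← R2 + 11/31·R4.
R3 ← R3 − 30/31·R4.
Reading off the reduced rows gives x_1 = 2, x_2 = -6, x_3 = 6, x_4 = 2.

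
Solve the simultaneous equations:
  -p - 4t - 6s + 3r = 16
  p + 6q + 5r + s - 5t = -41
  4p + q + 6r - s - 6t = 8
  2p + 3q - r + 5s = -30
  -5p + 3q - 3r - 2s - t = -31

Row-reduce the augmented matrix:
R1 ← R1 / (-1).
R2 ← R2 − 1·R1.
R3 ← R3 − 4·R1.
R4 ← R4 − 2·R1.
R5 ← R5 + 5·R1.
R2 ← R2 / (6).
R3 ← R3 − 1·R2.
R4 ← R4 − 3·R2.
R5 ← R5 − 3·R2.
R3 ← R3 / (50/3).
R1 ← R1 + 3·R3.
R2 ← R2 − 4/3·R3.
R4 ← R4 − 1·R3.
R5 ← R5 + 22·R3.
R4 ← R4 / (-61/20).
R1 ← R1 − 33/20·R4.
R2 ← R2 − 11/10·R4.
R3 ← R3 + 29/20·R4.
R5 ← R5 + 7/5·R4.
R5 ← R5 / (-768/305).
R1 ← R1 + 56/61·R5.
R2 ← R2 + 207/305·R5.
R3 ← R3 + 46/305·R5.
R4 ← R4 − 227/305·R5.
Reading off the reduced rows gives p = 4, q = -6, r = 0, s = -4, t = 1.

p = 4, q = -6, r = 0, s = -4, t = 1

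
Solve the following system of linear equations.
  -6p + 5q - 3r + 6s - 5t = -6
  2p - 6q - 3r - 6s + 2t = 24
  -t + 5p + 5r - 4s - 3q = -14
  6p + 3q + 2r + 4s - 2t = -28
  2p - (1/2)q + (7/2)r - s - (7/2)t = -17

Row-reduce:
R1 ← R1 / (-6).
R2 ← R2 − 2·R1.
R3 ← R3 − 5·R1.
R4 ← R4 − 6·R1.
R5 ← R5 − 2·R1.
R2 ← R2 / (-13/3).
R1 ← R1 + 5/6·R2.
R3 ← R3 − 7/6·R2.
R4 ← R4 − 8·R2.
R5 ← R5 − 7/6·R2.
R3 ← R3 / (37/26).
R1 ← R1 − 33/26·R3.
R2 ← R2 − 12/13·R3.
R4 ← R4 + 109/13·R3.
R5 ← R5 − 37/26·R3.
R4 ← R4 / (80/37).
R1 ← R1 + 6/37·R4.
R2 ← R2 − 36/37·R4.
R3 ← R3 + 2/37·R4.
Rank is 4 with 5 unknowns, leaving t free.

infinitely many solutions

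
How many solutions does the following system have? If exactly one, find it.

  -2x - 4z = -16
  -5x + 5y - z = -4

Row-reduce:
R1 ← R1 / (-2).
R2 ← R2 + 5·R1.
R2 ← R2 / (5).
Rank is 2 with 3 unknowns, leaving z free.

infinitely many solutions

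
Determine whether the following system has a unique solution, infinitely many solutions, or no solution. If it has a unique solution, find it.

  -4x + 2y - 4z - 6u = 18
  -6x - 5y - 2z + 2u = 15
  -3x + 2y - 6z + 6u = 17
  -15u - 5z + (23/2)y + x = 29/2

Row-reduce:
R1 ← R1 / (-4).
R2 ← R2 + 6·R1.
R3 ← R3 + 3·R1.
R4 ← R4 − 1·R1.
R2 ← R2 / (-8).
R1 ← R1 + 1/2·R2.
R3 ← R3 − 1/2·R2.
R4 ← R4 − 12·R2.
R3 ← R3 / (-11/4).
R1 ← R1 − 3/4·R3.
R2 ← R2 + 1/2·R3.
Row 4 reduces to 0 = 1, a contradiction. The system is inconsistent.

no solution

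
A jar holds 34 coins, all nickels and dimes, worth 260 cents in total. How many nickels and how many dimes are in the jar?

nickels: 16, dimes: 18

Let n = nickels, d = dimes.
  n + d = 34
  5n + 10d = 260
From equation 1: n = 34 − d.
Substitute into equation 2 and solve: d = 18.
Then n = 16.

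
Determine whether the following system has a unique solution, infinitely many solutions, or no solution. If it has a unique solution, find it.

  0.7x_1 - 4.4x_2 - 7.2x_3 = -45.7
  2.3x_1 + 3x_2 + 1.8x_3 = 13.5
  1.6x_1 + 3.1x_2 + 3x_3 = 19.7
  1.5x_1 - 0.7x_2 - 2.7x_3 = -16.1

x_1 = -3, x_2 = 5, x_3 = 3

Row-reduce the augmented matrix:
R1 ← R1 / (7/10).
R2 ← R2 − 23/10·R1.
R3 ← R3 − 8/5·R1.
R4 ← R4 − 3/2·R1.
R2 ← R2 / (611/35).
R1 ← R1 + 44/7·R2.
R3 ← R3 − 921/70·R2.
R4 ← R4 − 611/70·R2.
R3 ← R3 / (1653/6110).
R1 ← R1 + 684/611·R3.
R2 ← R2 − 891/611·R3.
R4 reduces to 0 = 0, so the extra equation is consistent.
Reading off the reduced rows gives x_1 = -3, x_2 = 5, x_3 = 3.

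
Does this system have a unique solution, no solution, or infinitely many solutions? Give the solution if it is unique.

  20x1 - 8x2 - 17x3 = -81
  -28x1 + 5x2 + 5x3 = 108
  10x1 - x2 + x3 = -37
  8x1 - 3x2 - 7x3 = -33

Row-reduce:
R1 ← R1 / (20).
R2 ← R2 + 28·R1.
R3 ← R3 − 10·R1.
R4 ← R4 − 8·R1.
R2 ← R2 / (-31/5).
R1 ← R1 + 2/5·R2.
R3 ← R3 − 3·R2.
R4 ← R4 − 1/5·R2.
R3 ← R3 / (25/62).
R1 ← R1 − 45/124·R3.
R2 ← R2 − 94/31·R3.
R4 ← R4 + 25/31·R3.
Row 4 reduces to 0 = 1, a contradiction. The system is inconsistent.

no solution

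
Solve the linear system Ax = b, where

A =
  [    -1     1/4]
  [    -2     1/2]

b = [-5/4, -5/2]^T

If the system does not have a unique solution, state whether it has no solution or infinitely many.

infinitely many solutions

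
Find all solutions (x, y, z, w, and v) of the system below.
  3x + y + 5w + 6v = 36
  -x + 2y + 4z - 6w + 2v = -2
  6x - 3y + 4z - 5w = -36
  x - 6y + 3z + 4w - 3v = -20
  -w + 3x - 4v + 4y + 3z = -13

Row-reduce the augmented matrix:
R1 ← R1 / (3).
R2 ← R2 + 1·R1.
R3 ← R3 − 6·R1.
R4 ← R4 − 1·R1.
R5 ← R5 − 3·R1.
R2 ← R2 / (7/3).
R1 ← R1 − 1/3·R2.
R3 ← R3 + 5·R2.
R4 ← R4 + 19/3·R2.
R5 ← R5 − 3·R2.
R3 ← R3 / (88/7).
R1 ← R1 + 4/7·R3.
R2 ← R2 − 12/7·R3.
R4 ← R4 − 97/7·R3.
R5 ← R5 + 15/7·R3.
R4 ← R4 / (763/44).
R1 ← R1 − 13/11·R4.
R2 ← R2 − 16/11·R4.
R3 ← R3 + 85/44·R4.
R5 ← R5 + 201/44·R4.
R5 ← R5 / (-10063/763).
R1 ← R1 − 470/763·R5.
R2 ← R2 − 1048/763·R5.
R3 ← R3 − 611/763·R5.
R4 ← R4 − 424/763·R5.
Reading off the reduced rows gives x = -2, y = 3, z = 0, w = 3, v = 4.

x = -2, y = 3, z = 0, w = 3, v = 4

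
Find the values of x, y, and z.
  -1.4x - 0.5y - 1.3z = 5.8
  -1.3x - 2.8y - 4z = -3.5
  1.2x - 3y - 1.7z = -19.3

Row-reduce the augmented matrix:
R1 ← R1 / (-7/5).
R2 ← R2 + 13/10·R1.
R3 ← R3 − 6/5·R1.
R2 ← R2 / (-327/140).
R1 ← R1 − 5/14·R2.
R3 ← R3 + 24/7·R2.
R3 ← R3 / (1401/1090).
R1 ← R1 − 164/327·R3.
R2 ← R2 − 391/327·R3.
Reading off the reduced rows gives x = -5, y = 5, z = -1.

x = -5, y = 5, z = -1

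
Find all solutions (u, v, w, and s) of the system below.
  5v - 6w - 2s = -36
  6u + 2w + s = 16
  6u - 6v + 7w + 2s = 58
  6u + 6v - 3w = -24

no solution

Row-reduce:
Swap R1 and R2.
R1 ← R1 / (6).
R3 ← R3 − 6·R1.
R4 ← R4 − 6·R1.
R2 ← R2 / (5).
R3 ← R3 + 6·R2.
R4 ← R4 − 6·R2.
R3 ← R3 / (-11/5).
R1 ← R1 − 1/3·R3.
R2 ← R2 + 6/5·R3.
R4 ← R4 − 11/5·R3.
Row 4 reduces to 0 = 2, a contradiction. The system is inconsistent.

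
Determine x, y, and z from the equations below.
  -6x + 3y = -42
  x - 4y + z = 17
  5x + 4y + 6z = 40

x = 6, y = -2, z = 3

Row-reduce the augmented matrix:
R1 ← R1 / (-6).
R2 ← R2 − 1·R1.
R3 ← R3 − 5·R1.
R2 ← R2 / (-7/2).
R1 ← R1 + 1/2·R2.
R3 ← R3 − 13/2·R2.
R3 ← R3 / (55/7).
R1 ← R1 + 1/7·R3.
R2 ← R2 + 2/7·R3.
Reading off the reduced rows gives x = 6, y = -2, z = 3.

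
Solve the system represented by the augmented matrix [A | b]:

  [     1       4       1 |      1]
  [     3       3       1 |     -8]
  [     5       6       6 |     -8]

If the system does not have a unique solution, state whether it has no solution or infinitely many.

x_1 = -4, x_2 = 1, x_3 = 1

Row-reduce the augmented matrix:
R2 ← R2 − 3·R1.
R3 ← R3 − 5·R1.
R2 ← R2 / (-9).
R1 ← R1 − 4·R2.
R3 ← R3 + 14·R2.
R3 ← R3 / (37/9).
R1 ← R1 − 1/9·R3.
R2 ← R2 − 2/9·R3.
Reading off the reduced rows gives x_1 = -4, x_2 = 1, x_3 = 1.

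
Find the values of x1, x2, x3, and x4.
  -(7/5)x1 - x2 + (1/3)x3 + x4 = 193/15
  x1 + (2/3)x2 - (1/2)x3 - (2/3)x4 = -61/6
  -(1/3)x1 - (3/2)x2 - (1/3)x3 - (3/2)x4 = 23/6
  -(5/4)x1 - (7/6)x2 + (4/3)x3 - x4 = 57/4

x1 = -3, x2 = -5, x3 = 5, x4 = 2

Row-reduce the augmented matrix:
R1 ← R1 / (-7/5).
R2 ← R2 − 1·R1.
R3 ← R3 + 1/3·R1.
R4 ← R4 + 5/4·R1.
R2 ← R2 / (-1/21).
R1 ← R1 − 5/7·R2.
R3 ← R3 + 53/42·R2.
R4 ← R4 + 23/84·R2.
R3 ← R3 / (235/36).
R1 ← R1 + 25/6·R3.
R2 ← R2 − 11/2·R3.
R4 ← R4 − 61/24·R3.
R4 ← R4 / (-704/705).
R1 ← R1 + 90/47·R4.
R2 ← R2 − 359/235·R4.
R3 ← R3 + 108/235·R4.
Reading off the reduced rows gives x1 = -3, x2 = -5, x3 = 5, x4 = 2.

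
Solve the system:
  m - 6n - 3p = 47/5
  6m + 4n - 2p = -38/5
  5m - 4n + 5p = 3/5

Row-reduce the augmented matrix:
R2 ← R2 − 6·R1.
R3 ← R3 − 5·R1.
R2 ← R2 / (40).
R1 ← R1 + 6·R2.
R3 ← R3 − 26·R2.
R3 ← R3 / (48/5).
R1 ← R1 + 3/5·R3.
R2 ← R2 − 2/5·R3.
Reading off the reduced rows gives m = -1/2, n = -7/5, p = -1/2.

m = -1/2, n = -7/5, p = -1/2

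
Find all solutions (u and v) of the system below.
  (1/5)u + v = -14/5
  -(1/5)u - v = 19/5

Row-reduce:
R1 ← R1 / (1/5).
R2 ← R2 + 1/5·R1.
Row 2 reduces to 0 = 1, a contradiction. The system is inconsistent.

no solution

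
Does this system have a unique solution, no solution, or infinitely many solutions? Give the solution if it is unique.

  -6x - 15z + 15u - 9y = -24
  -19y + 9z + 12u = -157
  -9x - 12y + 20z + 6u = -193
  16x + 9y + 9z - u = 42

x = 3, y = 4, z = -5, u = -3

Row-reduce the augmented matrix:
R1 ← R1 / (-6).
R3 ← R3 + 9·R1.
R4 ← R4 − 16·R1.
R2 ← R2 / (-19).
R1 ← R1 − 3/2·R2.
R3 ← R3 − 3/2·R2.
R4 ← R4 + 15·R2.
R3 ← R3 / (821/19).
R1 ← R1 − 61/19·R3.
R2 ← R2 + 9/19·R3.
R4 ← R4 + 724/19·R3.
R4 ← R4 / (12981/821).
R1 ← R1 + 326/821·R4.
R2 ← R2 + 1317/1642·R4.
R3 ← R3 + 591/1642·R4.
Reading off the reduced rows gives x = 3, y = 4, z = -5, u = -3.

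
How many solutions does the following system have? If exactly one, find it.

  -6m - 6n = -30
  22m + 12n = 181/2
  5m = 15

no solution

Row-reduce:
R1 ← R1 / (-6).
R2 ← R2 − 22·R1.
R3 ← R3 − 5·R1.
R2 ← R2 / (-10).
R1 ← R1 − 1·R2.
R3 ← R3 + 5·R2.
Row 3 reduces to 0 = -1/4, a contradiction. The system is inconsistent.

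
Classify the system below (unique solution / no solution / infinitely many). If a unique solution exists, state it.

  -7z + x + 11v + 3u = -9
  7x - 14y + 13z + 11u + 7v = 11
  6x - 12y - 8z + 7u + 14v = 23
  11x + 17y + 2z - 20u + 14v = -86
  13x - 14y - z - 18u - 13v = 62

x = -2, y = -4, z = -1, u = -1, v = -1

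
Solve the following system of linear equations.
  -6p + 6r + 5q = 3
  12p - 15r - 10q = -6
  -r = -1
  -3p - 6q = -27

no solution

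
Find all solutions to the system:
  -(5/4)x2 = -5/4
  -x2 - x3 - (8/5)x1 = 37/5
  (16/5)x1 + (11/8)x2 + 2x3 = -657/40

no solution

Row-reduce:
Swap R1 and R2.
R1 ← R1 / (-8/5).
R3 ← R3 − 16/5·R1.
R2 ← R2 / (-5/4).
R1 ← R1 − 5/8·R2.
R3 ← R3 + 5/8·R2.
Row 3 reduces to 0 = -1, a contradiction. The system is inconsistent.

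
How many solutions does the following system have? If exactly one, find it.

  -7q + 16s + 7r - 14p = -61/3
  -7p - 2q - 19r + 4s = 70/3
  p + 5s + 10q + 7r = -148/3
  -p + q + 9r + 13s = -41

Row-reduce the augmented matrix:
R1 ← R1 / (-14).
R2 ← R2 + 7·R1.
R3 ← R3 − 1·R1.
R4 ← R4 + 1·R1.
R2 ← R2 / (3/2).
R1 ← R1 − 1/2·R2.
R3 ← R3 − 19/2·R2.
R4 ← R4 − 3/2·R2.
R3 ← R3 / (150).
R1 ← R1 − 7·R3.
R2 ← R2 + 15·R3.
R4 ← R4 − 31·R3.
R4 ← R4 / (29459/3150).
R1 ← R1 + 4027/3150·R4.
R2 ← R2 − 101/210·R4.
R3 ← R3 − 661/3150·R4.
Reading off the reduced rows gives p = 0, q = -3, r = -4/3, s = -2.

p = 0, q = -3, r = -4/3, s = -2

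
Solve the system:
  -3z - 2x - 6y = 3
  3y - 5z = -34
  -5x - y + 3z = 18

x = 0, y = -3, z = 5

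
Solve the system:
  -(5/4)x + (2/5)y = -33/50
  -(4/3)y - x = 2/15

x = 2/5, y = -2/5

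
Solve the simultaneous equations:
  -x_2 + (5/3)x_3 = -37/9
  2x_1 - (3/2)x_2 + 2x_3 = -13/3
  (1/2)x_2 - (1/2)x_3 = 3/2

Row-reduce the augmented matrix:
Swap R1 and R2.
R1 ← R1 / (2).
R2 ← R2 / (-1).
R1 ← R1 + 3/4·R2.
R3 ← R3 − 1/2·R2.
R3 ← R3 / (1/3).
R1 ← R1 + 1/4·R3.
R2 ← R2 + 5/3·R3.
Reading off the reduced rows gives x_1 = 1/2, x_2 = 4/3, x_3 = -5/3.

x_1 = 1/2, x_2 = 4/3, x_3 = -5/3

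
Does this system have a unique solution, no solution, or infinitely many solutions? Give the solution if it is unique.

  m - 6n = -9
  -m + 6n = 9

Row-reduce:
R2 ← R2 + 1·R1.
Rank is 1 with 2 unknowns, leaving n free.

infinitely many solutions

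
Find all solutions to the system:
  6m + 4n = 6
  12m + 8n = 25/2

no solution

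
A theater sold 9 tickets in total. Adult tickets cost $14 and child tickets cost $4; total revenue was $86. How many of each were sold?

adult tickets: 5, child tickets: 4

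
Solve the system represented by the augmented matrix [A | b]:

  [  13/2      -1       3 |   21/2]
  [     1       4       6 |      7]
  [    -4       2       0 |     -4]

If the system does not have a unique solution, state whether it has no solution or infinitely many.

Row-reduce:
R1 ← R1 / (13/2).
R2 ← R2 − 1·R1.
R3 ← R3 + 4·R1.
R2 ← R2 / (54/13).
R1 ← R1 + 2/13·R2.
R3 ← R3 − 18/13·R2.
Row 3 reduces to 0 = 2/3, a contradiction. The system is inconsistent.

no solution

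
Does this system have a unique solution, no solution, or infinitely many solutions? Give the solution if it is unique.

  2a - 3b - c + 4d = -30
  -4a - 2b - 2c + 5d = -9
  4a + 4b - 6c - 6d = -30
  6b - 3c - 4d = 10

a = -4, b = 4, c = 6, d = -1

Row-reduce the augmented matrix:
R1 ← R1 / (2).
R2 ← R2 + 4·R1.
R3 ← R3 − 4·R1.
R2 ← R2 / (-8).
R1 ← R1 + 3/2·R2.
R3 ← R3 − 10·R2.
R4 ← R4 − 6·R2.
R3 ← R3 / (-9).
R1 ← R1 − 1/4·R3.
R2 ← R2 − 1/2·R3.
R4 ← R4 + 6·R3.
R4 ← R4 / (17/4).
R1 ← R1 + 3/8·R4.
R2 ← R2 + 3/2·R4.
R3 ← R3 + 1/4·R4.
Reading off the reduced rows gives a = -4, b = 4, c = 6, d = -1.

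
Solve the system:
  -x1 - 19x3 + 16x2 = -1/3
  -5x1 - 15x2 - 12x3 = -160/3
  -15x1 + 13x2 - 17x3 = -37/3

x1 = 2/3, x2 = 2, x3 = 5/3

Row-reduce the augmented matrix:
R1 ← R1 / (-1).
R2 ← R2 + 5·R1.
R3 ← R3 + 15·R1.
R2 ← R2 / (-95).
R1 ← R1 + 16·R2.
R3 ← R3 + 227·R2.
R3 ← R3 / (6619/95).
R1 ← R1 − 477/95·R3.
R2 ← R2 + 83/95·R3.
Reading off the reduced rows gives x1 = 2/3, x2 = 2, x3 = 5/3.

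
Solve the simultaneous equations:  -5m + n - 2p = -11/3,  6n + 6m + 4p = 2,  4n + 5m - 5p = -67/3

m = -2/3, n = -1, p = 3

Row-reduce the augmented matrix:
R1 ← R1 / (-5).
R2 ← R2 − 6·R1.
R3 ← R3 − 5·R1.
R2 ← R2 / (36/5).
R1 ← R1 + 1/5·R2.
R3 ← R3 − 5·R2.
R3 ← R3 / (-73/9).
R1 ← R1 − 4/9·R3.
R2 ← R2 − 2/9·R3.
Reading off the reduced rows gives m = -2/3, n = -1, p = 3.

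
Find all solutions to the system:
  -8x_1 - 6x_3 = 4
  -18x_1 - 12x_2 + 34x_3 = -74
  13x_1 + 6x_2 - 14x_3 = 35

infinitely many solutions

Row-reduce:
R1 ← R1 / (-8).
R2 ← R2 + 18·R1.
R3 ← R3 − 13·R1.
R2 ← R2 / (-12).
R3 ← R3 − 6·R2.
Rank is 2 with 3 unknowns, leaving x_3 free.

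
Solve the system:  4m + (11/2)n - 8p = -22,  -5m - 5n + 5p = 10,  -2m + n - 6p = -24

infinitely many solutions

Row-reduce:
R1 ← R1 / (4).
R2 ← R2 + 5·R1.
R3 ← R3 + 2·R1.
R2 ← R2 / (15/8).
R1 ← R1 − 11/8·R2.
R3 ← R3 − 15/4·R2.
Rank is 2 with 3 unknowns, leaving p free.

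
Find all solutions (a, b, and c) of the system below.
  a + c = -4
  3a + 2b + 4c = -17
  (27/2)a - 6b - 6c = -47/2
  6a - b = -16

no solution

Row-reduce:
R2 ← R2 − 3·R1.
R3 ← R3 − 27/2·R1.
R4 ← R4 − 6·R1.
R2 ← R2 / (2).
R3 ← R3 + 6·R2.
R4 ← R4 + 1·R2.
R3 ← R3 / (-33/2).
R1 ← R1 − 1·R3.
R2 ← R2 − 1/2·R3.
R4 ← R4 + 11/2·R3.
Row 4 reduces to 0 = 1/3, a contradiction. The system is inconsistent.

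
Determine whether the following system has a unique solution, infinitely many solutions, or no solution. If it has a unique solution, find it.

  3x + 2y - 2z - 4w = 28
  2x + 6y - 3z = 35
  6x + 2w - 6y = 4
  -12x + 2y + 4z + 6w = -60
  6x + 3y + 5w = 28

Row-reduce the augmented matrix:
R1 ← R1 / (3).
R2 ← R2 − 2·R1.
R3 ← R3 − 6·R1.
R4 ← R4 + 12·R1.
R5 ← R5 − 6·R1.
R2 ← R2 / (14/3).
R1 ← R1 − 2/3·R2.
R3 ← R3 + 10·R2.
R4 ← R4 − 10·R2.
R5 ← R5 + 1·R2.
R3 ← R3 / (3/7).
R1 ← R1 + 3/7·R3.
R2 ← R2 + 5/14·R3.
R4 ← R4 + 3/7·R3.
R5 ← R5 − 51/14·R3.
Swap R4 and R5.
R4 ← R4 / (-120).
R1 ← R1 − 14·R4.
R2 ← R2 − 41/3·R4.
R3 ← R3 − 110/3·R4.
R5 reduces to 0 = 0, so the extra equation is consistent.
Reading off the reduced rows gives x = 4, y = 3, z = -3, w = -1.

x = 4, y = 3, z = -3, w = -1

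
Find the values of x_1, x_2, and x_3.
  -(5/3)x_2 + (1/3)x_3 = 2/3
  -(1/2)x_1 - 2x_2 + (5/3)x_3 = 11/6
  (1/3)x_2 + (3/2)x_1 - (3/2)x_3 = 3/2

Row-reduce the augmented matrix:
Swap R1 and R2.
R1 ← R1 / (-1/2).
R3 ← R3 − 3/2·R1.
R2 ← R2 / (-5/3).
R1 ← R1 − 4·R2.
R3 ← R3 + 17/3·R2.
R3 ← R3 / (71/30).
R1 ← R1 + 38/15·R3.
R2 ← R2 + 1/5·R3.
Reading off the reduced rows gives x_1 = 3, x_2 = 0, x_3 = 2.

x_1 = 3, x_2 = 0, x_3 = 2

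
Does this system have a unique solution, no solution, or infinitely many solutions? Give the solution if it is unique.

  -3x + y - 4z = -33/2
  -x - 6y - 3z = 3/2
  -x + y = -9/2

x = 3, y = -3/2, z = 3/2

Row-reduce the augmented matrix:
R1 ← R1 / (-3).
R2 ← R2 + 1·R1.
R3 ← R3 + 1·R1.
R2 ← R2 / (-19/3).
R1 ← R1 + 1/3·R2.
R3 ← R3 − 2/3·R2.
R3 ← R3 / (22/19).
R1 ← R1 − 27/19·R3.
R2 ← R2 − 5/19·R3.
Reading off the reduced rows gives x = 3, y = -3/2, z = 3/2.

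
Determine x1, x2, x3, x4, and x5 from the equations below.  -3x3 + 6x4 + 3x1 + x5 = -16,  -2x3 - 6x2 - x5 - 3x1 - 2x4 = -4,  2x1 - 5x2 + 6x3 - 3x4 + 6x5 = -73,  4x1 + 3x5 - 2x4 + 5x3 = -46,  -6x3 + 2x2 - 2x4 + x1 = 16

x1 = -6, x2 = 5, x3 = -2, x4 = 0, x5 = -4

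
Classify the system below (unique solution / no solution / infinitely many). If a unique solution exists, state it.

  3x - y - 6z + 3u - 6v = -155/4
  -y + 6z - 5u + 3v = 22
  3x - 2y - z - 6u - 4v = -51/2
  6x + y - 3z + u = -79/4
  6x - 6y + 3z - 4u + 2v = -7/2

x = -2, y = 1/2, z = 3, u = 3/4, v = 11/4

Row-reduce the augmented matrix:
R1 ← R1 / (3).
R3 ← R3 − 3·R1.
R4 ← R4 − 6·R1.
R5 ← R5 − 6·R1.
R2 ← R2 / (-1).
R1 ← R1 + 1/3·R2.
R3 ← R3 + 1·R2.
R4 ← R4 − 3·R2.
R5 ← R5 + 4·R2.
R3 ← R3 / (-1).
R1 ← R1 + 4·R3.
R2 ← R2 + 6·R3.
R4 ← R4 − 27·R3.
R5 ← R5 + 9·R3.
R4 ← R4 / (-128).
R1 ← R1 − 56/3·R4.
R2 ← R2 − 29·R4.
R3 ← R3 − 4·R4.
R5 ← R5 − 46·R4.
R5 ← R5 / (283/32).
R1 ← R1 − 1/8·R5.
R2 ← R2 − 105/64·R5.
R3 ← R3 − 13/16·R5.
R4 ← R4 − 3/64·R5.
Reading off the reduced rows gives x = -2, y = 1/2, z = 3, u = 3/4, v = 11/4.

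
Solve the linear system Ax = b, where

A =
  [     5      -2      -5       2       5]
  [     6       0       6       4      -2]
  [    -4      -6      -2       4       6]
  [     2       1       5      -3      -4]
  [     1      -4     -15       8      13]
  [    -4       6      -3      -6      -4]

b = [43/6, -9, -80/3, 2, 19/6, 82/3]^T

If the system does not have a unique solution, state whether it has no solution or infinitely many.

Row-reduce the augmented matrix:
R1 ← R1 / (5).
R2 ← R2 − 6·R1.
R3 ← R3 + 4·R1.
R4 ← R4 − 2·R1.
R5 ← R5 − 1·R1.
R6 ← R6 + 4·R1.
R2 ← R2 / (12/5).
R1 ← R1 + 2/5·R2.
R3 ← R3 + 38/5·R2.
R4 ← R4 − 9/5·R2.
R5 ← R5 + 18/5·R2.
R6 ← R6 − 22/5·R2.
R3 ← R3 / (32).
R1 ← R1 − 1·R3.
R2 ← R2 − 5·R3.
R4 ← R4 + 2·R3.
R5 ← R5 − 4·R3.
R6 ← R6 + 29·R3.
R4 ← R4 / (-13/3).
R1 ← R1 − 1/3·R4.
R2 ← R2 + 1·R4.
R3 ← R3 − 1/3·R4.
R5 ← R5 − 26/3·R4.
R6 ← R6 − 7/3·R4.
Swap R5 and R6.
R5 ← R5 / (53/208).
R1 ← R1 − 15/208·R5.
R2 ← R2 + 149/208·R5.
R3 ← R3 + 115/208·R5.
R4 ← R4 − 23/104·R5.
R6 reduces to 0 = 0, so the extra equation is consistent.
Reading off the reduced rows gives x_1 = 3/2, x_2 = 8/3, x_3 = -2, x_4 = -5/3, x_5 = -1/3.

x_1 = 3/2, x_2 = 8/3, x_3 = -2, x_4 = -5/3, x_5 = -1/3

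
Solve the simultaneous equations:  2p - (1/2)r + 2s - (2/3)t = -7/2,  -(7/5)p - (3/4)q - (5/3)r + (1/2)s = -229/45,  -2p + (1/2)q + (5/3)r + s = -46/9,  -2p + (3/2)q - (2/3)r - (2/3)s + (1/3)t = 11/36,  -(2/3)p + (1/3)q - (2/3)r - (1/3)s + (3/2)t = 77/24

p = 7/4, q = 1, r = 1/3, s = -8/3, t = 9/4

Row-reduce the augmented matrix:
R1 ← R1 / (2).
R2 ← R2 + 7/5·R1.
R3 ← R3 + 2·R1.
R4 ← R4 + 2·R1.
R5 ← R5 + 2/3·R1.
R2 ← R2 / (-3/4).
R3 ← R3 − 1/2·R2.
R4 ← R4 − 3/2·R2.
R5 ← R5 − 1/3·R2.
R3 ← R3 / (-8/45).
R1 ← R1 + 1/4·R3.
R2 ← R2 − 121/45·R3.
R4 ← R4 + 26/5·R3.
R5 ← R5 + 467/270·R3.
R4 ← R4 / (-359/3).
R1 ← R1 + 5·R4.
R2 ← R2 − 62·R4.
R3 ← R3 + 24·R4.
R5 ← R5 + 121/3·R4.
R5 ← R5 / (5905/4308).
R1 ← R1 + 865/8616·R5.
R2 ← R2 + 11/2154·R5.
R3 ← R3 − 13/718·R5.
R4 ← R4 + 82/359·R5.
Reading off the reduced rows gives p = 7/4, q = 1, r = 1/3, s = -8/3, t = 9/4.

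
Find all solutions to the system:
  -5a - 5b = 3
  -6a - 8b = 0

Row-reduce the augmented matrix:
R1 ← R1 / (-5).
R2 ← R2 + 6·R1.
R2 ← R2 / (-2).
R1 ← R1 − 1·R2.
Reading off the reduced rows gives a = -12/5, b = 9/5.

a = -12/5, b = 9/5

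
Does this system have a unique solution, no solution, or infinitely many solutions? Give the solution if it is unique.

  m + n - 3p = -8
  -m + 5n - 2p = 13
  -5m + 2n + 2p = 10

Row-reduce the augmented matrix:
R2 ← R2 + 1·R1.
R3 ← R3 + 5·R1.
R2 ← R2 / (6).
R1 ← R1 − 1·R2.
R3 ← R3 − 7·R2.
R3 ← R3 / (-43/6).
R1 ← R1 + 13/6·R3.
R2 ← R2 + 5/6·R3.
Reading off the reduced rows gives m = 2, n = 5, p = 5.

m = 2, n = 5, p = 5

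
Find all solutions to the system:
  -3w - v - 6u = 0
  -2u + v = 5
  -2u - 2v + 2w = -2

u = -1, v = 3, w = 1

Row-reduce the augmented matrix:
R1 ← R1 / (-6).
R2 ← R2 + 2·R1.
R3 ← R3 + 2·R1.
R2 ← R2 / (4/3).
R1 ← R1 − 1/6·R2.
R3 ← R3 + 5/3·R2.
R3 ← R3 / (17/4).
R1 ← R1 − 3/8·R3.
R2 ← R2 − 3/4·R3.
Reading off the reduced rows gives u = -1, v = 3, w = 1.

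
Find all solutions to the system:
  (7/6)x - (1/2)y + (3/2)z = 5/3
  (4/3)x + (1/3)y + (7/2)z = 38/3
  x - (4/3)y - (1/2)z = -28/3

infinitely many solutions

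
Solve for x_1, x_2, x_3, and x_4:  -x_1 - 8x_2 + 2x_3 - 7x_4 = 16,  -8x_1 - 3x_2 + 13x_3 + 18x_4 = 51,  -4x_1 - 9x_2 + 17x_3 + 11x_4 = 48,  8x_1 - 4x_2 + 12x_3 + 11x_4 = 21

x_1 = -1, x_2 = -5, x_3 = -2, x_4 = 3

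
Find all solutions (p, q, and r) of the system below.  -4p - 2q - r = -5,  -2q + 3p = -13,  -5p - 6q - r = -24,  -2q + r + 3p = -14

Row-reduce the augmented matrix:
R1 ← R1 / (-4).
R2 ← R2 − 3·R1.
R3 ← R3 + 5·R1.
R4 ← R4 − 3·R1.
R2 ← R2 / (-7/2).
R1 ← R1 − 1/2·R2.
R3 ← R3 + 7/2·R2.
R4 ← R4 + 7/2·R2.
R1 ← R1 − 1/7·R3.
R2 ← R2 − 3/14·R3.
R4 ← R4 − 1·R3.
R4 reduces to 0 = 0, so the extra equation is consistent.
Reading off the reduced rows gives p = -1, q = 5, r = -1.

p = -1, q = 5, r = -1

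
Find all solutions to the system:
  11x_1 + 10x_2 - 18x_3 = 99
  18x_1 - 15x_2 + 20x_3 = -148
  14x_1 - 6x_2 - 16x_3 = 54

x_1 = -1, x_2 = 2, x_3 = -5

Row-reduce the augmented matrix:
R1 ← R1 / (11).
R2 ← R2 − 18·R1.
R3 ← R3 − 14·R1.
R2 ← R2 / (-345/11).
R1 ← R1 − 10/11·R2.
R3 ← R3 + 206/11·R2.
R3 ← R3 / (-7804/345).
R1 ← R1 + 14/69·R3.
R2 ← R2 + 544/345·R3.
Reading off the reduced rows gives x_1 = -1, x_2 = 2, x_3 = -5.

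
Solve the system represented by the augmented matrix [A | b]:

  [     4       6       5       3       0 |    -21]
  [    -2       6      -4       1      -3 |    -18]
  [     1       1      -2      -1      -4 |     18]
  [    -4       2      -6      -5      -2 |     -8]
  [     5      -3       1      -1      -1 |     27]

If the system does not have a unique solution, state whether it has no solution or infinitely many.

x_1 = 1, x_2 = -5, x_3 = 1, x_4 = 0, x_5 = -6

Row-reduce the augmented matrix:
R1 ← R1 / (4).
R2 ← R2 + 2·R1.
R3 ← R3 − 1·R1.
R4 ← R4 + 4·R1.
R5 ← R5 − 5·R1.
R2 ← R2 / (9).
R1 ← R1 − 3/2·R2.
R3 ← R3 + 1/2·R2.
R4 ← R4 − 8·R2.
R5 ← R5 + 21/2·R2.
R3 ← R3 / (-10/3).
R1 ← R1 − 3/2·R3.
R2 ← R2 + 1/6·R3.
R4 ← R4 − 1/3·R3.
R5 ← R5 + 7·R3.
R4 ← R4 / (-263/60).
R1 ← R1 + 47/120·R4.
R2 ← R2 − 43/120·R4.
R3 ← R3 − 29/60·R4.
R5 ← R5 − 31/20·R4.
R5 ← R5 / (1141/263).
R1 ← R1 + 735/526·R5.
R2 ← R2 + 55/526·R5.
R3 ← R3 − 336/263·R5.
R4 ← R4 + 15/263·R5.
Reading off the reduced rows gives x_1 = 1, x_2 = -5, x_3 = 1, x_4 = 0, x_5 = -6.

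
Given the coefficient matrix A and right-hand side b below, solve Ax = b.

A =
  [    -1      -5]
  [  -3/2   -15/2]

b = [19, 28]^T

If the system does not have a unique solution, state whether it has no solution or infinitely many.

Row-reduce:
R1 ← R1 / (-1).
R2 ← R2 + 3/2·R1.
Row 2 reduces to 0 = -1/2, a contradiction. The system is inconsistent.

no solution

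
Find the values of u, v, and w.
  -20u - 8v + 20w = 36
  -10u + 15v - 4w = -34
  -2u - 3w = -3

u = 0, v = -2, w = 1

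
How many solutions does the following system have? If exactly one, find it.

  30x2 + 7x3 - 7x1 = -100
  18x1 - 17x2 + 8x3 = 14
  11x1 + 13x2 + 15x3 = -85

Row-reduce:
R1 ← R1 / (-7).
R2 ← R2 − 18·R1.
R3 ← R3 − 11·R1.
R2 ← R2 / (421/7).
R1 ← R1 + 30/7·R2.
R3 ← R3 − 421/7·R2.
Row 3 reduces to 0 = 1, a contradiction. The system is inconsistent.

no solution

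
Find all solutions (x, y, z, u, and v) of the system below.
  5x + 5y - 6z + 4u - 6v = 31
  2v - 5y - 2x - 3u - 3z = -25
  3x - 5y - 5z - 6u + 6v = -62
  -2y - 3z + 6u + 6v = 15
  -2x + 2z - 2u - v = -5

x = -1, y = 0, z = 1, u = 6, v = -3

Row-reduce the augmented matrix:
R1 ← R1 / (5).
R2 ← R2 + 2·R1.
R3 ← R3 − 3·R1.
R5 ← R5 + 2·R1.
R2 ← R2 / (-3).
R1 ← R1 − 1·R2.
R3 ← R3 + 8·R2.
R4 ← R4 + 2·R2.
R5 ← R5 − 2·R2.
R3 ← R3 / (13).
R1 ← R1 + 3·R3.
R2 ← R2 − 9/5·R3.
R4 ← R4 − 3/5·R3.
R5 ← R5 + 4·R3.
R4 ← R4 / (1394/195).
R1 ← R1 + 29/39·R4.
R2 ← R2 − 217/195·R4.
R3 ← R3 + 14/39·R4.
R5 ← R5 + 36/13·R4.
R5 ← R5 / (1291/697).
R1 ← R1 − 1205/697·R5.
R2 ← R2 + 1563/697·R5.
R3 ← R3 − 774/697·R5.
R4 ← R4 − 563/697·R5.
Reading off the reduced rows gives x = -1, y = 0, z = 1, u = 6, v = -3.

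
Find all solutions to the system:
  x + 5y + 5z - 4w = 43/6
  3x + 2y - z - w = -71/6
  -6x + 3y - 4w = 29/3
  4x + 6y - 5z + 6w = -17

x = -5/2, y = 0, z = 3, w = 4/3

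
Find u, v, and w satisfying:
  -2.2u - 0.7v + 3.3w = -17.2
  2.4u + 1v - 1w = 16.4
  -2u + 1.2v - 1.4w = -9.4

u = 6, v = 1, w = -1

Row-reduce the augmented matrix:
R1 ← R1 / (-11/5).
R2 ← R2 − 12/5·R1.
R3 ← R3 + 2·R1.
R2 ← R2 / (13/55).
R1 ← R1 − 7/22·R2.
R3 ← R3 − 101/55·R2.
R3 ← R3 / (-123/5).
R1 ← R1 + 5·R3.
R2 ← R2 − 11·R3.
Reading off the reduced rows gives u = 6, v = 1, w = -1.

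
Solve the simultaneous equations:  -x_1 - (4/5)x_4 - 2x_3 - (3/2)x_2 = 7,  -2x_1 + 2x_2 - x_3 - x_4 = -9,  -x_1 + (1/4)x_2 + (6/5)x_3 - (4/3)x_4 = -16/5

infinitely many solutions

Row-reduce:
R1 ← R1 / (-1).
R2 ← R2 + 2·R1.
R3 ← R3 + 1·R1.
R2 ← R2 / (5).
R1 ← R1 − 3/2·R2.
R3 ← R3 − 7/4·R2.
R3 ← R3 / (43/20).
R1 ← R1 − 11/10·R3.
R2 ← R2 − 3/5·R3.
Rank is 3 with 4 unknowns, leaving x_4 free.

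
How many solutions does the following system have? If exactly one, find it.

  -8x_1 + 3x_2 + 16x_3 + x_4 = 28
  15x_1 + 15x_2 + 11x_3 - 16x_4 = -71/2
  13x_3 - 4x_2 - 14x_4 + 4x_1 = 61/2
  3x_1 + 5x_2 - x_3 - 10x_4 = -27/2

Row-reduce the augmented matrix:
R1 ← R1 / (-8).
R2 ← R2 − 15·R1.
R3 ← R3 − 4·R1.
R4 ← R4 − 3·R1.
R2 ← R2 / (165/8).
R1 ← R1 + 3/8·R2.
R3 ← R3 + 5/2·R2.
R4 ← R4 − 49/8·R2.
R3 ← R3 / (857/33).
R1 ← R1 + 69/55·R3.
R2 ← R2 − 328/165·R3.
R4 ← R4 + 1184/165·R3.
R4 ← R4 / (-8256/857).
R1 ← R1 + 957/857·R4.
R2 ← R2 − 411/857·R4.
R3 ← R3 + 502/857·R4.
Reading off the reduced rows gives x_1 = -3/2, x_2 = -5/2, x_3 = 3/2, x_4 = -1/2.

x_1 = -3/2, x_2 = -5/2, x_3 = 3/2, x_4 = -1/2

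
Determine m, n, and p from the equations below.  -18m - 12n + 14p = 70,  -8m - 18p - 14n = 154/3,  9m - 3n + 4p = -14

Row-reduce the augmented matrix:
R1 ← R1 / (-18).
R2 ← R2 + 8·R1.
R3 ← R3 − 9·R1.
R2 ← R2 / (-26/3).
R1 ← R1 − 2/3·R2.
R3 ← R3 + 9·R2.
R3 ← R3 / (470/13).
R1 ← R1 + 103/39·R3.
R2 ← R2 − 109/39·R3.
Reading off the reduced rows gives m = -7/3, n = -7/3, p = 0.

m = -7/3, n = -7/3, p = 0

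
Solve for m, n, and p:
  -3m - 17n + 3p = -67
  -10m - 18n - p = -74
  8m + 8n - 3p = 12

Row-reduce the augmented matrix:
R1 ← R1 / (-3).
R2 ← R2 + 10·R1.
R3 ← R3 − 8·R1.
R2 ← R2 / (116/3).
R1 ← R1 − 17/3·R2.
R3 ← R3 + 112/3·R2.
R3 ← R3 / (-163/29).
R1 ← R1 − 71/116·R3.
R2 ← R2 + 33/116·R3.
Reading off the reduced rows gives m = -2, n = 5, p = 4.

m = -2, n = 5, p = 4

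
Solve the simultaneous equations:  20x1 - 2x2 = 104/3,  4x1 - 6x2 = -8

Row-reduce the augmented matrix:
R1 ← R1 / (20).
R2 ← R2 − 4·R1.
R2 ← R2 / (-28/5).
R1 ← R1 + 1/10·R2.
Reading off the reduced rows gives x1 = 2, x2 = 8/3.

x1 = 2, x2 = 8/3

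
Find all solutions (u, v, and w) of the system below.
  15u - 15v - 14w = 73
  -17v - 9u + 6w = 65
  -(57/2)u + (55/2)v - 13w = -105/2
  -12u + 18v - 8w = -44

Row-reduce:
R1 ← R1 / (15).
R2 ← R2 + 9·R1.
R3 ← R3 + 57/2·R1.
R4 ← R4 + 12·R1.
R2 ← R2 / (-26).
R1 ← R1 + 1·R2.
R3 ← R3 + 1·R2.
R4 ← R4 − 6·R2.
R3 ← R3 / (-2568/65).
R1 ← R1 + 164/195·R3.
R2 ← R2 − 6/65·R3.
R4 ← R4 + 1284/65·R3.
Row 4 reduces to 0 = -3/2, a contradiction. The system is inconsistent.

no solution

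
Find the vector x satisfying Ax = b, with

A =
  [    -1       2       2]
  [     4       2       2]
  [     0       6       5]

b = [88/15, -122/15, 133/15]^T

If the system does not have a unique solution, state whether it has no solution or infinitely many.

x_1 = -14/5, x_2 = 6/5, x_3 = 1/3

Row-reduce the augmented matrix:
R1 ← R1 / (-1).
R2 ← R2 − 4·R1.
R2 ← R2 / (10).
R1 ← R1 + 2·R2.
R3 ← R3 − 6·R2.
R3 ← R3 / (-1).
R2 ← R2 − 1·R3.
Reading off the reduced rows gives x_1 = -14/5, x_2 = 6/5, x_3 = 1/3.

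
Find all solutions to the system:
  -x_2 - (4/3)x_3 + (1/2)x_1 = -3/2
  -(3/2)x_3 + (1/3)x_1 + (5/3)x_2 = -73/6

Row-reduce:
R1 ← R1 / (1/2).
R2 ← R2 − 1/3·R1.
R2 ← R2 / (7/3).
R1 ← R1 + 2·R2.
Rank is 2 with 3 unknowns, leaving x_3 free.

infinitely many solutions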